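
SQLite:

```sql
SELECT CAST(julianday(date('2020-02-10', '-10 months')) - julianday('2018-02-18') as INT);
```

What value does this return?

416

Adding -10 months to 2020-02-10 gives 2019-04-10.
10 days remain in February 2018 after the 18th (28 − 18).
Full months from March 2018 through March 2019 contribute their day counts.
Then 10 days into April 2019.
Total: 10 + 31 + 30 + 31 + 30 + 31 + 31 + 30 + 31 + 30 + 31 + 31 + 28 + 31 + 10 = 416.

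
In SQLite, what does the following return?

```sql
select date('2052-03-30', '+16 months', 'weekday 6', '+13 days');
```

2053-08-15

Adding +16 months to 2052-03-30 gives 2053-07-30.
`weekday 6` advances to the next Saturday; 2053-07-30 is a Wednesday, so it moves forward to 2053-08-02.
Advancing 13 more days within August lands on 2053-08-15.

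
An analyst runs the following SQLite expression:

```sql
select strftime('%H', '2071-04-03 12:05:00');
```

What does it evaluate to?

`%H` extracts the 2-digit hour (00-23): 12.

12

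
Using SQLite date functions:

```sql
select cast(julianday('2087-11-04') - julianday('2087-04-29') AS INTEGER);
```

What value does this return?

1 day remains in April 2087 after the 29th (30 − 29).
Full months from May 2087 through October 2087 contribute their day counts.
Then 4 days into November 2087.
Total: 1 + 31 + 30 + 31 + 31 + 30 + 31 + 4 = 189.

189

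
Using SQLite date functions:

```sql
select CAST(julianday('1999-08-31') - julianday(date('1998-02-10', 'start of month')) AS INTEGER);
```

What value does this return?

576

`start of month` rewinds 1998-02-10 to 1998-02-01.
27 days remain in February 1998 after the 1st (28 − 1).
Full months from March 1998 through July 1999 contribute their day counts.
Then 31 days into August 1999.
Total: 27 + 31 + 30 + 31 + 30 + 31 + 31 + 30 + 31 + 30 + 31 + 31 + 28 + 31 + 30 + 31 + 30 + 31 + 31 = 576.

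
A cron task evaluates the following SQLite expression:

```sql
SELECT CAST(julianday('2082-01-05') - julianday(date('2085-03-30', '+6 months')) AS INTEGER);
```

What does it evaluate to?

-1364

Adding +6 months to 2085-03-30 gives 2085-09-30.
26 days remain in January 2082 after the 5th (31 − 5).
Full months from February 2082 through August 2085 contribute their day counts.
Then 30 days into September 2085.
Total: 26 + 28 + 31 + 30 + 31 + 30 + 31 + 31 + 30 + 31 + 30 + 31 + 31 + 28 + 31 + 30 + 31 + 30 + 31 + 31 + 30 + 31 + 30 + 31 + 31 + 29 + 31 + 30 + 31 + 30 + 31 + 31 + 30 + 31 + 30 + 31 + 31 + 28 + 31 + 30 + 31 + 30 + 31 + 31 + 30 = 1364.
The subtraction is earlier − later, so the result is −1364 → -1364.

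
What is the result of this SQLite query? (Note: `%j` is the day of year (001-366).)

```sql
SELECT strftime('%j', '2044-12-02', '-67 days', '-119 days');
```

First apply '-67 days', '-119 days': 2044-12-02 → 2044-05-30.
Day-of-year for 2044-05-30: days since 2044-01-01 inclusive = 151, zero-padded to 151.

151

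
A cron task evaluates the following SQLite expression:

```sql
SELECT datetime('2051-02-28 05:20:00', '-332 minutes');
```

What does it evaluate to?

332 minutes = 5h 32m; -332 minutes from 2051-02-28 05:20:00 is 2051-02-27 23:48:00 (crosses midnight).

2051-02-27 23:48:00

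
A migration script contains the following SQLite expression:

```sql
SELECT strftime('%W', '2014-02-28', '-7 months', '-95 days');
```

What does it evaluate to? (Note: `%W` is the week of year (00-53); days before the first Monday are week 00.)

First apply '-7 months', '-95 days': 2014-02-28 → 2013-04-24.
2013-04-24 is a Wednesday. SQLite's %W counts Mondays since the year started; the result is 16.

16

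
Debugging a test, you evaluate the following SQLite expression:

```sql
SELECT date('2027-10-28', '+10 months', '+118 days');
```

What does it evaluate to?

2028-12-24

Adding +10 months to 2027-10-28 gives 2028-08-28.
Applying '+118 days' to 2028-08-28: counting 118 days forward gives 2028-12-24.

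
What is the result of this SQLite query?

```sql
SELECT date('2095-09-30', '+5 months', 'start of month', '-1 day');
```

2096-02-29

Adding +5 months to 2095-09-30 targets 2096-02-30. February 2096 has only 29 days, so SQLite normalizes the 1-day overflow forward to 2096-03-01.
`start of month` rewinds 2096-03-01 to 2096-03-01.
Going back 1 day from 2096-03-01 reaches 2096-02-29 (last day of February, 29 days).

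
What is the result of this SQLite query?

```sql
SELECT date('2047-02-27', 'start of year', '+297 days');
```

2047-10-25

`start of year` rewinds 2047-02-27 to 2047-01-01.
Applying '+297 days' to 2047-01-01: counting 297 days forward gives 2047-10-25.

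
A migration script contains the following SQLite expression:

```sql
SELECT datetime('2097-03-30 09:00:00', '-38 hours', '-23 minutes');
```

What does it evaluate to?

-38 hours from 2097-03-30 09:00:00 is 2097-03-28 19:00:00 (crosses midnight).
-23 minutes from 2097-03-28 19:00:00 is 2097-03-28 18:37:00.

2097-03-28 18:37:00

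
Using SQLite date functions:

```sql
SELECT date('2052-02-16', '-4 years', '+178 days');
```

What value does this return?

2048-08-12

Adding -4 years to 2052-02-16 gives 2048-02-16.
Applying '+178 days' to 2048-02-16: counting 178 days forward gives 2048-08-12.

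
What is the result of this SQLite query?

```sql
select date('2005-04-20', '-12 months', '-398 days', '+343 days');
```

Adding -12 months to 2005-04-20 gives 2004-04-20.
Applying '-398 days' to 2004-04-20: counting 398 days back gives 2003-03-19.
Applying '+343 days' to 2003-03-19: counting 343 days forward gives 2004-02-25.

2004-02-25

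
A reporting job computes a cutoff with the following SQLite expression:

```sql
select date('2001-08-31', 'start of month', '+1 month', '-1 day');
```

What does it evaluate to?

2001-08-31

`start of month` rewinds 2001-08-31 to 2001-08-01.
Adding +1 month to 2001-08-01 gives 2001-09-01.
Going back 1 day from 2001-09-01 reaches 2001-08-31 (last day of August, 31 days).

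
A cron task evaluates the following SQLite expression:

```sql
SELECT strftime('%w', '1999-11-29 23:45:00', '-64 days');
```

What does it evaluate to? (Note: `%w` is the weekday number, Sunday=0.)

First apply '-64 days': 1999-11-29 23:45:00 → 1999-09-26 23:45:00.
1999-09-26 is a Sunday; with Sunday=0 that is 0.

0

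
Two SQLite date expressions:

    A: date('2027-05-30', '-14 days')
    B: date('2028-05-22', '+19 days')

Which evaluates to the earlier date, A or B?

A

A = 2027-05-16.
B = 2028-06-10.
A is earlier.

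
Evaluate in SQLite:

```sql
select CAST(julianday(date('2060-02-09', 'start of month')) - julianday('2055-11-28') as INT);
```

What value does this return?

`start of month` rewinds 2060-02-09 to 2060-02-01.
2 days remain in November 2055 after the 28th (30 − 28).
Full months from December 2055 through January 2060 contribute their day counts.
Then 1 day into February 2060.
Total: 2 + 31 + 31 + 29 + 31 + 30 + 31 + 30 + 31 + 31 + 30 + 31 + 30 + 31 + 31 + 28 + 31 + 30 + 31 + 30 + 31 + 31 + 30 + 31 + 30 + 31 + 31 + 28 + 31 + 30 + 31 + 30 + 31 + 31 + 30 + 31 + 30 + 31 + 31 + 28 + 31 + 30 + 31 + 30 + 31 + 31 + 30 + 31 + 30 + 31 + 31 + 1 = 1526.

1526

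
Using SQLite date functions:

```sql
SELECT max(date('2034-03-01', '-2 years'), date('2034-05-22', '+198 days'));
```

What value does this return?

date('2034-03-01', '-2 years') → 2032-03-01.
date('2034-05-22', '+198 days') → 2034-12-06.
Later of the two is 2034-12-06.

2034-12-06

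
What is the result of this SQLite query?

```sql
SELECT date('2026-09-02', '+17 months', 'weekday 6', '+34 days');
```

2028-03-10

Adding +17 months to 2026-09-02 gives 2028-02-02.
`weekday 6` advances to the next Saturday; 2028-02-02 is a Wednesday, so it moves forward to 2028-02-05.
February 2028 has 29 days; 24 remain after the 5th, so 25 days reach 2028-03-01.
Advancing 9 more days within March lands on 2028-03-10.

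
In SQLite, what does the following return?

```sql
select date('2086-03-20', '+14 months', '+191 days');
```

2087-11-27

Adding +14 months to 2086-03-20 gives 2087-05-20.
Applying '+191 days' to 2087-05-20: counting 191 days forward gives 2087-11-27.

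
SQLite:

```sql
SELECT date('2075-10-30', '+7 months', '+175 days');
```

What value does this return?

Adding +7 months to 2075-10-30 gives 2076-05-30.
Applying '+175 days' to 2076-05-30: counting 175 days forward gives 2076-11-21.

2076-11-21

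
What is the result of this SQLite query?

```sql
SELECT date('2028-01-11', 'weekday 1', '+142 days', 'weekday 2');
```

`weekday 1` advances to the next Monday; 2028-01-11 is a Tuesday, so it moves forward to 2028-01-17.
Applying '+142 days' to 2028-01-17: counting 142 days forward gives 2028-06-07.
`weekday 2` advances to the next Tuesday; 2028-06-07 is a Wednesday, so it moves forward to 2028-06-13.

2028-06-13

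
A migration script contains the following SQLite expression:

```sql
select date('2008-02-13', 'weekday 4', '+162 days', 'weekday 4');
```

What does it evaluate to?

2008-07-31

`weekday 4` advances to the next Thursday; 2008-02-13 is a Wednesday, so it moves forward to 2008-02-14.
Applying '+162 days' to 2008-02-14: counting 162 days forward gives 2008-07-25.
`weekday 4` advances to the next Thursday; 2008-07-25 is a Friday, so it moves forward to 2008-07-31.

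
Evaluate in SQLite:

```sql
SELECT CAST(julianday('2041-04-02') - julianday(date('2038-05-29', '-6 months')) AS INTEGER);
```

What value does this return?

Adding -6 months to 2038-05-29 gives 2037-11-29.
1 day remains in November 2037 after the 29th (30 − 29).
Full months from December 2037 through March 2041 contribute their day counts.
Then 2 days into April 2041.
Total: 1 + 31 + 31 + 28 + 31 + 30 + 31 + 30 + 31 + 31 + 30 + 31 + 30 + 31 + 31 + 28 + 31 + 30 + 31 + 30 + 31 + 31 + 30 + 31 + 30 + 31 + 31 + 29 + 31 + 30 + 31 + 30 + 31 + 31 + 30 + 31 + 30 + 31 + 31 + 28 + 31 + 2 = 1220.

1220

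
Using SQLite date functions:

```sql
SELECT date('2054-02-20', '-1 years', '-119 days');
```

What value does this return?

2052-10-24

Adding -1 year to 2054-02-20 gives 2053-02-20.
Applying '-119 days' to 2053-02-20: counting 119 days back gives 2052-10-24.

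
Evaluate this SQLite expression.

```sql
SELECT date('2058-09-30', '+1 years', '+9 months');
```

Adding +1 year to 2058-09-30 gives 2059-09-30.
Adding +9 months to 2059-09-30 gives 2060-06-30.

2060-06-30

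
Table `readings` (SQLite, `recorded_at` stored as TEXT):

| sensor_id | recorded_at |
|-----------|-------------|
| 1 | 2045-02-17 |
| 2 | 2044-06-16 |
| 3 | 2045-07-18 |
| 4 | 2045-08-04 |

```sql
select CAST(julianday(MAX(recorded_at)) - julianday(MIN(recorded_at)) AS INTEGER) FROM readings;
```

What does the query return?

MIN = 2044-06-16, MAX = 2045-08-04.
14 days remain in June 2044 after the 16th (30 − 16).
Full months from July 2044 through July 2045 contribute their day counts.
Then 4 days into August 2045.
Total: 14 + 31 + 31 + 30 + 31 + 30 + 31 + 31 + 28 + 31 + 30 + 31 + 30 + 31 + 4 = 414.

414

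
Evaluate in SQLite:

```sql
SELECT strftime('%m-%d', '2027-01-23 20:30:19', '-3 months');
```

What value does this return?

First apply '-3 months': 2027-01-23 20:30:19 → 2026-10-23 20:30:19.
`%m-%d` extracts the month-day: 10-23.

10-23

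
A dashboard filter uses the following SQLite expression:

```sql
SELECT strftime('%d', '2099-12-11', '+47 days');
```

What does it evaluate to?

27

First apply '+47 days': 2099-12-11 → 2100-01-27.
`%d` extracts the 2-digit day of month: 27.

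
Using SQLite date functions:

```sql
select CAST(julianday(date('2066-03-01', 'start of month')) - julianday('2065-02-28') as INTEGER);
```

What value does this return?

`start of month` rewinds 2066-03-01 to 2066-03-01.
0 days remain in February 2065 after the 28th (28 − 28).
Full months from March 2065 through February 2066 contribute their day counts.
Then 1 day into March 2066.
Total: 0 + 31 + 30 + 31 + 30 + 31 + 31 + 30 + 31 + 30 + 31 + 31 + 28 + 1 = 366.

366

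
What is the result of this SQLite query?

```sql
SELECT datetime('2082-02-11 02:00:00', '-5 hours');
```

-5 hours from 2082-02-11 02:00:00 is 2082-02-10 21:00:00 (crosses midnight).

2082-02-10 21:00:00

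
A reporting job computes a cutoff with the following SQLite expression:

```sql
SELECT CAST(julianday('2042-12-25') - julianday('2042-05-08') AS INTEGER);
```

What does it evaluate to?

231

23 days remain in May 2042 after the 8th (31 − 8).
Full months from June 2042 through November 2042 contribute their day counts.
Then 25 days into December 2042.
Total: 23 + 30 + 31 + 31 + 30 + 31 + 30 + 25 = 231.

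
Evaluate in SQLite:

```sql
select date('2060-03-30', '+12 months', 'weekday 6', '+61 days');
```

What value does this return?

Adding +12 months to 2060-03-30 gives 2061-03-30.
`weekday 6` advances to the next Saturday; 2061-03-30 is a Wednesday, so it moves forward to 2061-04-02.
Applying '+61 days' to 2061-04-02: counting 61 days forward gives 2061-06-02.

2061-06-02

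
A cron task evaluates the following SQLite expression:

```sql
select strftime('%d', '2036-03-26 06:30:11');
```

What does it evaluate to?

26

`%d` extracts the 2-digit day of month: 26.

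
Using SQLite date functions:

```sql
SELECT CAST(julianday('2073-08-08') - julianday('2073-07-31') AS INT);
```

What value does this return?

8

0 days remain in July 2073 after the 31st (31 − 31).
Then 8 days into August 2073.
Total: 0 + 8 = 8.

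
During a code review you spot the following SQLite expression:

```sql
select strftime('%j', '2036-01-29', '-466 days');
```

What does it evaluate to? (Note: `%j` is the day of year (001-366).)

293

First apply '-466 days': 2036-01-29 → 2034-10-20.
Day-of-year for 2034-10-20: days since 2034-01-01 inclusive = 293, zero-padded to 293.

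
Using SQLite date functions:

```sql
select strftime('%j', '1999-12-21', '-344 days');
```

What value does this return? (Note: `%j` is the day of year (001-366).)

011

First apply '-344 days': 1999-12-21 → 1999-01-11.
Day-of-year for 1999-01-11: days since 1999-01-01 inclusive = 11, zero-padded to 011.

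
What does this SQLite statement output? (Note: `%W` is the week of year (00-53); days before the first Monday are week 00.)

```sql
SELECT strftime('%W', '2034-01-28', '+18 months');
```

First apply '+18 months': 2034-01-28 → 2035-07-28.
2035-07-28 is a Saturday. SQLite's %W counts Mondays since the year started; the result is 30.

30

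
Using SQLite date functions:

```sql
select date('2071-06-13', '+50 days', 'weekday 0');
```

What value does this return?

2071-08-02

Applying '+50 days' to 2071-06-13: counting 50 days forward gives 2071-08-02.
`weekday 0` advances to the next Sunday; 2071-08-02 is already a Sunday, so it stays at 2071-08-02.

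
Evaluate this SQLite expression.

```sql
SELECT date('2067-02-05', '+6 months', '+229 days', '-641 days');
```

2066-06-19

Adding +6 months to 2067-02-05 gives 2067-08-05.
Applying '+229 days' to 2067-08-05: counting 229 days forward gives 2068-03-21.
Applying '-641 days' to 2068-03-21: counting 641 days back gives 2066-06-19.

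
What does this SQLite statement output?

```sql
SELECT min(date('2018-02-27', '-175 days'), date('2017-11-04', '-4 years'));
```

2013-11-04

date('2018-02-27', '-175 days') → 2017-09-05.
date('2017-11-04', '-4 years') → 2013-11-04.
Earlier of the two is 2013-11-04.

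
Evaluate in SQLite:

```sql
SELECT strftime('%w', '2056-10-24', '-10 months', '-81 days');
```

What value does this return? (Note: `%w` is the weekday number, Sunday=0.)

First apply '-10 months', '-81 days': 2056-10-24 → 2055-10-04.
2055-10-04 is a Monday; with Sunday=0 that is 1.

1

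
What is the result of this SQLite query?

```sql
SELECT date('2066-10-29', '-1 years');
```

Adding -1 year to 2066-10-29 gives 2065-10-29.

2065-10-29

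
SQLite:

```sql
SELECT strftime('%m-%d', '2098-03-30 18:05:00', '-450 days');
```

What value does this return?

First apply '-450 days': 2098-03-30 18:05:00 → 2097-01-04 18:05:00.
`%m-%d` extracts the month-day: 01-04.

01-04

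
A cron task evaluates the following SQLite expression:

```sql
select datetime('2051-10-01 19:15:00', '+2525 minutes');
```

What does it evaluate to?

2525 minutes = 42h 5m; +2525 minutes from 2051-10-01 19:15:00 is 2051-10-03 13:20:00 (crosses midnight).

2051-10-03 13:20:00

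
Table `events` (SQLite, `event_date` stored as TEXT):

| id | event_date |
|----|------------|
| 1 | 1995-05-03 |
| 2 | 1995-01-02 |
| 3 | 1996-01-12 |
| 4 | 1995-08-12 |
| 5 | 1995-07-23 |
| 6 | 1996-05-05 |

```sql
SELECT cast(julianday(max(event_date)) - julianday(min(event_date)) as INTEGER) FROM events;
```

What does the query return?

489

MIN = 1995-01-02, MAX = 1996-05-05.
29 days remain in January 1995 after the 2nd (31 − 2).
Full months from February 1995 through April 1996 contribute their day counts.
Then 5 days into May 1996.
Total: 29 + 28 + 31 + 30 + 31 + 30 + 31 + 31 + 30 + 31 + 30 + 31 + 31 + 29 + 31 + 30 + 5 = 489.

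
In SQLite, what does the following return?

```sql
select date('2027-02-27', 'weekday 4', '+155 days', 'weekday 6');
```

2027-08-07

`weekday 4` advances to the next Thursday; 2027-02-27 is a Saturday, so it moves forward to 2027-03-04.
Applying '+155 days' to 2027-03-04: counting 155 days forward gives 2027-08-06.
`weekday 6` advances to the next Saturday; 2027-08-06 is a Friday, so it moves forward to 2027-08-07.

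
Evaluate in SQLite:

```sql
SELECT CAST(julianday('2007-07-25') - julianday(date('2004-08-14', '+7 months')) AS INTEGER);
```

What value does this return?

863

Adding +7 months to 2004-08-14 gives 2005-03-14.
17 days remain in March 2005 after the 14th (31 − 14).
Full months from April 2005 through June 2007 contribute their day counts.
Then 25 days into July 2007.
Total: 17 + 30 + 31 + 30 + 31 + 31 + 30 + 31 + 30 + 31 + 31 + 28 + 31 + 30 + 31 + 30 + 31 + 31 + 30 + 31 + 30 + 31 + 31 + 28 + 31 + 30 + 31 + 30 + 25 = 863.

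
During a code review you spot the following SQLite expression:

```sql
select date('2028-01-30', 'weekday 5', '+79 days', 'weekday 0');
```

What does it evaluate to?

2028-04-23

`weekday 5` advances to the next Friday; 2028-01-30 is a Sunday, so it moves forward to 2028-02-04.
Applying '+79 days' to 2028-02-04: counting 79 days forward gives 2028-04-23.
`weekday 0` advances to the next Sunday; 2028-04-23 is already a Sunday, so it stays at 2028-04-23.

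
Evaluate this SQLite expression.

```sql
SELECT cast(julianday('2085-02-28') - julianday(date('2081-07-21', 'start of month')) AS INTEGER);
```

1338

`start of month` rewinds 2081-07-21 to 2081-07-01.
30 days remain in July 2081 after the 1st (31 − 1).
Full months from August 2081 through January 2085 contribute their day counts.
Then 28 days into February 2085.
Total: 30 + 31 + 30 + 31 + 30 + 31 + 31 + 28 + 31 + 30 + 31 + 30 + 31 + 31 + 30 + 31 + 30 + 31 + 31 + 28 + 31 + 30 + 31 + 30 + 31 + 31 + 30 + 31 + 30 + 31 + 31 + 29 + 31 + 30 + 31 + 30 + 31 + 31 + 30 + 31 + 30 + 31 + 31 + 28 = 1338.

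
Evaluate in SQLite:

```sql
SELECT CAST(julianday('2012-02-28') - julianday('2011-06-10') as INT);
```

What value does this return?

263

20 days remain in June 2011 after the 10th (30 − 10).
Full months from July 2011 through January 2012 contribute their day counts.
Then 28 days into February 2012.
Total: 20 + 31 + 31 + 30 + 31 + 30 + 31 + 31 + 28 = 263.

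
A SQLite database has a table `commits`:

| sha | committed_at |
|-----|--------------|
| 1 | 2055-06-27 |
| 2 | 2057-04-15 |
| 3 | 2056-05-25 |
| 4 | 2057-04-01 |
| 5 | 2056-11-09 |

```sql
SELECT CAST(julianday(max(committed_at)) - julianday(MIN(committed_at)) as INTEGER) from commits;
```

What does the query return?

MIN = 2055-06-27, MAX = 2057-04-15.
3 days remain in June 2055 after the 27th (30 − 27).
Full months from July 2055 through March 2057 contribute their day counts.
Then 15 days into April 2057.
Total: 3 + 31 + 31 + 30 + 31 + 30 + 31 + 31 + 29 + 31 + 30 + 31 + 30 + 31 + 31 + 30 + 31 + 30 + 31 + 31 + 28 + 31 + 15 = 658.

658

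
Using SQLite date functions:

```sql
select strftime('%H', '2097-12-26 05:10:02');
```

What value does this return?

05

`%H` extracts the 2-digit hour (00-23): 05.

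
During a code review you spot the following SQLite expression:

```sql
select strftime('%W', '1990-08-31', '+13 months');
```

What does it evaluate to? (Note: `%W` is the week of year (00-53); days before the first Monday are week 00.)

39

First apply '+13 months': 1990-08-31 → 1991-10-01.
1991-10-01 is a Tuesday. SQLite's %W counts Mondays since the year started; the result is 39.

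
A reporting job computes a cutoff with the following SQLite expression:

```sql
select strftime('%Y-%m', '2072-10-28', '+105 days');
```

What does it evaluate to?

First apply '+105 days': 2072-10-28 → 2073-02-10.
`%Y-%m` extracts the year-month: 2073-02.

2073-02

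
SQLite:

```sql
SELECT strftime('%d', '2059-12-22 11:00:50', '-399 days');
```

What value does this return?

18

First apply '-399 days': 2059-12-22 11:00:50 → 2058-11-18 11:00:50.
`%d` extracts the 2-digit day of month: 18.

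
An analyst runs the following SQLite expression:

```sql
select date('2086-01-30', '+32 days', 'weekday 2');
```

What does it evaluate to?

2086-03-05

January 2086 has 31 days; 1 remain after the 30th, so 2 days reach 2086-02-01.
February 2086 has 28 days; 27 remain after the 1st, so 28 days reach 2086-03-01.
Advancing 2 more days within March lands on 2086-03-03.
`weekday 2` advances to the next Tuesday; 2086-03-03 is a Sunday, so it moves forward to 2086-03-05.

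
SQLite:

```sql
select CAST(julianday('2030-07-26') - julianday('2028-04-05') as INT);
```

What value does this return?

25 days remain in April 2028 after the 5th (30 − 5).
Full months from May 2028 through June 2030 contribute their day counts.
Then 26 days into July 2030.
Total: 25 + 31 + 30 + 31 + 31 + 30 + 31 + 30 + 31 + 31 + 28 + 31 + 30 + 31 + 30 + 31 + 31 + 30 + 31 + 30 + 31 + 31 + 28 + 31 + 30 + 31 + 30 + 26 = 842.

842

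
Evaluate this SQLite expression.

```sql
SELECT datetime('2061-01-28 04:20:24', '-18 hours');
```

-18 hours from 2061-01-28 04:20:24 is 2061-01-27 10:20:24 (crosses midnight).

2061-01-27 10:20:24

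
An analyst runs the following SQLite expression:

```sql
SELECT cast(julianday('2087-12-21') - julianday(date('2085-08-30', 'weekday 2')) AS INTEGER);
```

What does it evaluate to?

838

`weekday 2` advances to the next Tuesday; 2085-08-30 is a Thursday, so it moves forward to 2085-09-04.
26 days remain in September 2085 after the 4th (30 − 4).
Full months from October 2085 through November 2087 contribute their day counts.
Then 21 days into December 2087.
Total: 26 + 31 + 30 + 31 + 31 + 28 + 31 + 30 + 31 + 30 + 31 + 31 + 30 + 31 + 30 + 31 + 31 + 28 + 31 + 30 + 31 + 30 + 31 + 31 + 30 + 31 + 30 + 21 = 838.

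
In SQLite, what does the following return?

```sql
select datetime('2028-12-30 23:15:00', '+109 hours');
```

2029-01-04 12:15:00

+109 hours from 2028-12-30 23:15:00 is 2029-01-04 12:15:00 (crosses midnight).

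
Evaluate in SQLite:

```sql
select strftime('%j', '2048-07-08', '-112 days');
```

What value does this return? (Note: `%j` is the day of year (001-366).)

078

First apply '-112 days': 2048-07-08 → 2048-03-18.
Day-of-year for 2048-03-18: days since 2048-01-01 inclusive = 78, zero-padded to 078.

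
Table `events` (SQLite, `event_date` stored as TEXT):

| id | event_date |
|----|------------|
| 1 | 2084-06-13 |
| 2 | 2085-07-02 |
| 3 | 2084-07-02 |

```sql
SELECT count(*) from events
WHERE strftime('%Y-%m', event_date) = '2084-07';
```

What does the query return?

Rows with year-month 2084-07: 2084-07-02 → 1.

1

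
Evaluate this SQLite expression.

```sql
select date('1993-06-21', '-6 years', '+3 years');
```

1990-06-21

Adding -6 years to 1993-06-21 gives 1987-06-21.
Adding +3 years to 1987-06-21 gives 1990-06-21.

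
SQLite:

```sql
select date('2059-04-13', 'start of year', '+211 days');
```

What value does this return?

`start of year` rewinds 2059-04-13 to 2059-01-01.
Applying '+211 days' to 2059-01-01: counting 211 days forward gives 2059-07-31.

2059-07-31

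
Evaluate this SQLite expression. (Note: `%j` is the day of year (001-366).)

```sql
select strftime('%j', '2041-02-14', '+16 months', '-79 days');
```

First apply '+16 months', '-79 days': 2041-02-14 → 2042-03-27.
Day-of-year for 2042-03-27: days since 2042-01-01 inclusive = 86, zero-padded to 086.

086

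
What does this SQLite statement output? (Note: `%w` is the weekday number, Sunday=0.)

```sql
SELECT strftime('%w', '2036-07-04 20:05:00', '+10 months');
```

First apply '+10 months': 2036-07-04 20:05:00 → 2037-05-04 20:05:00.
2037-05-04 is a Monday; with Sunday=0 that is 1.

1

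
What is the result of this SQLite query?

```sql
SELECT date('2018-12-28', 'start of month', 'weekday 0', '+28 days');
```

`start of month` rewinds 2018-12-28 to 2018-12-01.
`weekday 0` advances to the next Sunday; 2018-12-01 is a Saturday, so it moves forward to 2018-12-02.
Advancing 28 more days within December lands on 2018-12-30.

2018-12-30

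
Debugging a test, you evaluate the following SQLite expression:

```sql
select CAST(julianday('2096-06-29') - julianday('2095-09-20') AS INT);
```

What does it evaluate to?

283

10 days remain in September 2095 after the 20th (30 − 20).
Full months from October 2095 through May 2096 contribute their day counts.
Then 29 days into June 2096.
Total: 10 + 31 + 30 + 31 + 31 + 29 + 31 + 30 + 31 + 29 = 283.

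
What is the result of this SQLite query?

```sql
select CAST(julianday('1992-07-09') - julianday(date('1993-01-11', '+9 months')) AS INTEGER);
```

Adding +9 months to 1993-01-11 gives 1993-10-11.
22 days remain in July 1992 after the 9th (31 − 9).
Full months from August 1992 through September 1993 contribute their day counts.
Then 11 days into October 1993.
Total: 22 + 31 + 30 + 31 + 30 + 31 + 31 + 28 + 31 + 30 + 31 + 30 + 31 + 31 + 30 + 11 = 459.
The subtraction is earlier − later, so the result is −459 → -459.

-459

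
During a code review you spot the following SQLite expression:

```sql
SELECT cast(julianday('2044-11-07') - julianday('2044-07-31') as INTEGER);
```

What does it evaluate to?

99

0 days remain in July 2044 after the 31st (31 − 31).
August 2044: 31 days.
September 2044: 30 days.
October 2044: 31 days.
Then 7 days into November 2044.
Total: 0 + 31 + 30 + 31 + 7 = 99.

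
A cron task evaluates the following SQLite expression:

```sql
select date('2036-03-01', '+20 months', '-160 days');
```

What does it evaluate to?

2037-05-25

Adding +20 months to 2036-03-01 gives 2037-11-01.
Applying '-160 days' to 2037-11-01: counting 160 days back gives 2037-05-25.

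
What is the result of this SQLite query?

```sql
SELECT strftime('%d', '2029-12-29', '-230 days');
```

13

First apply '-230 days': 2029-12-29 → 2029-05-13.
`%d` extracts the 2-digit day of month: 13.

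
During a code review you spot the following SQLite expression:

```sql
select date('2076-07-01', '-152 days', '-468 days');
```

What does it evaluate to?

2074-10-20

Applying '-152 days' to 2076-07-01: counting 152 days back gives 2076-01-31.
Applying '-468 days' to 2076-01-31: counting 468 days back gives 2074-10-20.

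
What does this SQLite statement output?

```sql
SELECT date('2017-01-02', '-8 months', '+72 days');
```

Adding -8 months to 2017-01-02 gives 2016-05-02.
Applying '+72 days' to 2016-05-02: counting 72 days forward gives 2016-07-13.

2016-07-13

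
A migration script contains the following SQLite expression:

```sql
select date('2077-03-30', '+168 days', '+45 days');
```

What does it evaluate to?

Applying '+168 days' to 2077-03-30: counting 168 days forward gives 2077-09-14.
Applying '+45 days' to 2077-09-14: counting 45 days forward gives 2077-10-29.

2077-10-29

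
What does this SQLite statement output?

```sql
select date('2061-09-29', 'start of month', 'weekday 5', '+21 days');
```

`start of month` rewinds 2061-09-29 to 2061-09-01.
`weekday 5` advances to the next Friday; 2061-09-01 is a Thursday, so it moves forward to 2061-09-02.
Advancing 21 more days within September lands on 2061-09-23.

2061-09-23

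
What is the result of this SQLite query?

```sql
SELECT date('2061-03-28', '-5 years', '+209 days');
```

Adding -5 years to 2061-03-28 gives 2056-03-28.
Applying '+209 days' to 2056-03-28: counting 209 days forward gives 2056-10-23.

2056-10-23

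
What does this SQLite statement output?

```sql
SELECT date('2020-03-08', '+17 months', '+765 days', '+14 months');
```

Adding +17 months to 2020-03-08 gives 2021-08-08.
Applying '+765 days' to 2021-08-08: counting 765 days forward gives 2023-09-12.
Adding +14 months to 2023-09-12 gives 2024-11-12.

2024-11-12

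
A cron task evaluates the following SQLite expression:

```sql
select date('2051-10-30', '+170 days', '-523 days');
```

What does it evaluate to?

2050-11-11

Applying '+170 days' to 2051-10-30: counting 170 days forward gives 2052-04-17.
Applying '-523 days' to 2052-04-17: counting 523 days back gives 2050-11-11.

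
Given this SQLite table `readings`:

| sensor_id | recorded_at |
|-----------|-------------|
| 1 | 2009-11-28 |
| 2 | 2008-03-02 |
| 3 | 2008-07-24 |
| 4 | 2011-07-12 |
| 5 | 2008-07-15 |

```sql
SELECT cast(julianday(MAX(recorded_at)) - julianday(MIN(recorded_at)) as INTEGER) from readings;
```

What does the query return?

1227

MIN = 2008-03-02, MAX = 2011-07-12.
29 days remain in March 2008 after the 2nd (31 − 2).
Full months from April 2008 through June 2011 contribute their day counts.
Then 12 days into July 2011.
Total: 29 + 30 + 31 + 30 + 31 + 31 + 30 + 31 + 30 + 31 + 31 + 28 + 31 + 30 + 31 + 30 + 31 + 31 + 30 + 31 + 30 + 31 + 31 + 28 + 31 + 30 + 31 + 30 + 31 + 31 + 30 + 31 + 30 + 31 + 31 + 28 + 31 + 30 + 31 + 30 + 12 = 1227.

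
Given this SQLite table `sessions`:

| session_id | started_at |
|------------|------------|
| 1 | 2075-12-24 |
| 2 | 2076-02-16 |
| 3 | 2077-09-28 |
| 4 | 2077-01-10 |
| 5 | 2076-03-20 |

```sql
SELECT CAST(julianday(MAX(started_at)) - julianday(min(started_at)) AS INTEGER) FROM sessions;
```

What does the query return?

644

MIN = 2075-12-24, MAX = 2077-09-28.
7 days remain in December 2075 after the 24th (31 − 24).
Full months from January 2076 through August 2077 contribute their day counts.
Then 28 days into September 2077.
Total: 7 + 31 + 29 + 31 + 30 + 31 + 30 + 31 + 31 + 30 + 31 + 30 + 31 + 31 + 28 + 31 + 30 + 31 + 30 + 31 + 31 + 28 = 644.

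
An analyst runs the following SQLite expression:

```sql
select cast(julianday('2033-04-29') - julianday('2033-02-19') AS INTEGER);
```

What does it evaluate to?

9 days remain in February 2033 after the 19th (28 − 19).
March 2033: 31 days.
Then 29 days into April 2033.
Total: 9 + 31 + 29 = 69.

69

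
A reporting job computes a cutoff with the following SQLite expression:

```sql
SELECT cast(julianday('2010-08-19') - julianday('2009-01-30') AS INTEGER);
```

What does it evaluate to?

566

1 day remains in January 2009 after the 30th (31 − 30).
Full months from February 2009 through July 2010 contribute their day counts.
Then 19 days into August 2010.
Total: 1 + 28 + 31 + 30 + 31 + 30 + 31 + 31 + 30 + 31 + 30 + 31 + 31 + 28 + 31 + 30 + 31 + 30 + 31 + 19 = 566.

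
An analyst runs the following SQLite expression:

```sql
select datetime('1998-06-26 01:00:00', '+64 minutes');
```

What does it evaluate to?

1998-06-26 02:04:00

64 minutes = 1h 4m; +64 minutes from 1998-06-26 01:00:00 is 1998-06-26 02:04:00.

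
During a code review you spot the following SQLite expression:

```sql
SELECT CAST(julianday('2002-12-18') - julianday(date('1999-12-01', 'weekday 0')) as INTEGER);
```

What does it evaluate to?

`weekday 0` advances to the next Sunday; 1999-12-01 is a Wednesday, so it moves forward to 1999-12-05.
26 days remain in December 1999 after the 5th (31 − 5).
Full months from January 2000 through November 2002 contribute their day counts.
Then 18 days into December 2002.
Total: 26 + 31 + 29 + 31 + 30 + 31 + 30 + 31 + 31 + 30 + 31 + 30 + 31 + 31 + 28 + 31 + 30 + 31 + 30 + 31 + 31 + 30 + 31 + 30 + 31 + 31 + 28 + 31 + 30 + 31 + 30 + 31 + 31 + 30 + 31 + 30 + 18 = 1109.

1109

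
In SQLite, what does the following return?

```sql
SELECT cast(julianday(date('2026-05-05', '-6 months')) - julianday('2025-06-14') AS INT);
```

144

Adding -6 months to 2026-05-05 gives 2025-11-05.
16 days remain in June 2025 after the 14th (30 − 14).
July 2025: 31 days.
August 2025: 31 days.
September 2025: 30 days.
October 2025: 31 days.
Then 5 days into November 2025.
Total: 16 + 31 + 31 + 30 + 31 + 5 = 144.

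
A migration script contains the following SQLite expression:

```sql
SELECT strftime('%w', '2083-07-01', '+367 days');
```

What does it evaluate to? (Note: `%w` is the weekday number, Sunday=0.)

0

First apply '+367 days': 2083-07-01 → 2084-07-02.
2084-07-02 is a Sunday; with Sunday=0 that is 0.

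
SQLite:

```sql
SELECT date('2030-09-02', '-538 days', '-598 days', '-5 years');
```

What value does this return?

2022-07-24

Applying '-538 days' to 2030-09-02: counting 538 days back gives 2029-03-13.
Applying '-598 days' to 2029-03-13: counting 598 days back gives 2027-07-24.
Adding -5 years to 2027-07-24 gives 2022-07-24.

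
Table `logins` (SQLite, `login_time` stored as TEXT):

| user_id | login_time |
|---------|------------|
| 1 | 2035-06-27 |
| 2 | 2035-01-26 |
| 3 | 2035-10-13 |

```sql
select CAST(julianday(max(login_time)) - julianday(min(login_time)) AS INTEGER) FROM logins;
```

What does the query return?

MIN = 2035-01-26, MAX = 2035-10-13.
5 days remain in January 2035 after the 26th (31 − 26).
Full months from February 2035 through September 2035 contribute their day counts.
Then 13 days into October 2035.
Total: 5 + 28 + 31 + 30 + 31 + 30 + 31 + 31 + 30 + 13 = 260.

260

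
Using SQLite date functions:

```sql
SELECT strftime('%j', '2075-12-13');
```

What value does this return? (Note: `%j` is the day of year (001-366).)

Day-of-year for 2075-12-13: days since 2075-01-01 inclusive = 347, zero-padded to 347.

347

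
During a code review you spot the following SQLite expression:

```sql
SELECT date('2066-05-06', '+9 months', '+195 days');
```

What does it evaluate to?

2067-08-20

Adding +9 months to 2066-05-06 gives 2067-02-06.
Applying '+195 days' to 2067-02-06: counting 195 days forward gives 2067-08-20.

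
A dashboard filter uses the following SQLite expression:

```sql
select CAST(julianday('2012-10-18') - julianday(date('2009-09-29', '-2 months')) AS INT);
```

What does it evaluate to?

Adding -2 months to 2009-09-29 gives 2009-07-29.
2 days remain in July 2009 after the 29th (31 − 29).
Full months from August 2009 through September 2012 contribute their day counts.
Then 18 days into October 2012.
Total: 2 + 31 + 30 + 31 + 30 + 31 + 31 + 28 + 31 + 30 + 31 + 30 + 31 + 31 + 30 + 31 + 30 + 31 + 31 + 28 + 31 + 30 + 31 + 30 + 31 + 31 + 30 + 31 + 30 + 31 + 31 + 29 + 31 + 30 + 31 + 30 + 31 + 31 + 30 + 18 = 1177.

1177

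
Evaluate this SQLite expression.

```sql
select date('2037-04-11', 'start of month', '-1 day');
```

`start of month` rewinds 2037-04-11 to 2037-04-01.
Going back 1 day from 2037-04-01 reaches 2037-03-31 (last day of March, 31 days).

2037-03-31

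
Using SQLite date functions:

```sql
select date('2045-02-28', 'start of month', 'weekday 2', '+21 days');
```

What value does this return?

2045-02-28

`start of month` rewinds 2045-02-28 to 2045-02-01.
`weekday 2` advances to the next Tuesday; 2045-02-01 is a Wednesday, so it moves forward to 2045-02-07.
Advancing 21 more days within February lands on 2045-02-28.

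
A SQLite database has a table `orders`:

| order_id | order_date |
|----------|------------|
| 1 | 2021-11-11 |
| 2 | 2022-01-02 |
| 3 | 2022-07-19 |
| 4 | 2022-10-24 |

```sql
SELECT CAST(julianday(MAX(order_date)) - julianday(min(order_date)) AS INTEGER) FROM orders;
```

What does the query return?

MIN = 2021-11-11, MAX = 2022-10-24.
19 days remain in November 2021 after the 11th (30 − 11).
Full months from December 2021 through September 2022 contribute their day counts.
Then 24 days into October 2022.
Total: 19 + 31 + 31 + 28 + 31 + 30 + 31 + 30 + 31 + 31 + 30 + 24 = 347.

347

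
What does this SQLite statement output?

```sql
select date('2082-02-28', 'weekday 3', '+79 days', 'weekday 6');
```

`weekday 3` advances to the next Wednesday; 2082-02-28 is a Saturday, so it moves forward to 2082-03-04.
Applying '+79 days' to 2082-03-04: counting 79 days forward gives 2082-05-22.
`weekday 6` advances to the next Saturday; 2082-05-22 is a Friday, so it moves forward to 2082-05-23.

2082-05-23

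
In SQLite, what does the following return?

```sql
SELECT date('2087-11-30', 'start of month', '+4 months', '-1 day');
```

2088-02-29

`start of month` rewinds 2087-11-30 to 2087-11-01.
Adding +4 months to 2087-11-01 gives 2088-03-01.
Going back 1 day from 2088-03-01 reaches 2088-02-29 (last day of February, 29 days).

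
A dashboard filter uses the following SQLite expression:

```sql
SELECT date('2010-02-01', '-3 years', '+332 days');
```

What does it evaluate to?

2007-12-30

Adding -3 years to 2010-02-01 gives 2007-02-01.
Applying '+332 days' to 2007-02-01: counting 332 days forward gives 2007-12-30.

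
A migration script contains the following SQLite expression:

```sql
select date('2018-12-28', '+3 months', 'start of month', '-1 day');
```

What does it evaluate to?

Adding +3 months to 2018-12-28 gives 2019-03-28.
`start of month` rewinds 2019-03-28 to 2019-03-01.
Going back 1 day from 2019-03-01 reaches 2019-02-28 (last day of February, 28 days).

2019-02-28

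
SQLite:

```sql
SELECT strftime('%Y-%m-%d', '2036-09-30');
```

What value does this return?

`%Y-%m-%d` extracts the ISO date: 2036-09-30.

2036-09-30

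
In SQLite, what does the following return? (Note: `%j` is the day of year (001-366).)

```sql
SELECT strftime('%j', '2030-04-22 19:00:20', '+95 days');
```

207

First apply '+95 days': 2030-04-22 19:00:20 → 2030-07-26 19:00:20.
Day-of-year for 2030-07-26: days since 2030-01-01 inclusive = 207, zero-padded to 207.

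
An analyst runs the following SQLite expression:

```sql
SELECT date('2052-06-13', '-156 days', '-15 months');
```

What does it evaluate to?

Applying '-156 days' to 2052-06-13: counting 156 days back gives 2052-01-09.
Adding -15 months to 2052-01-09 gives 2050-10-09.

2050-10-09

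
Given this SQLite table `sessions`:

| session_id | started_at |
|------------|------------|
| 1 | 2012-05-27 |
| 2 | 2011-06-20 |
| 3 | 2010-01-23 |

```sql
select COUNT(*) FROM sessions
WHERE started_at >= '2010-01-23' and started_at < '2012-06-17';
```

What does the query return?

3

Rows in [2010-01-23, 2012-06-17): 2012-05-27, 2011-06-20, 2010-01-23 → 3 rows.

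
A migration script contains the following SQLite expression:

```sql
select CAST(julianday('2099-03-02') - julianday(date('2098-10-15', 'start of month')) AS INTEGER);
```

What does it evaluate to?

152

`start of month` rewinds 2098-10-15 to 2098-10-01.
30 days remain in October 2098 after the 1st (31 − 1).
November 2098: 30 days.
December 2098: 31 days.
January 2099: 31 days.
February 2099: 28 days.
Then 2 days into March 2099.
Total: 30 + 30 + 31 + 31 + 28 + 2 = 152.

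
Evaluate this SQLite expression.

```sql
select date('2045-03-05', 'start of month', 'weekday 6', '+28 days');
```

`start of month` rewinds 2045-03-05 to 2045-03-01.
`weekday 6` advances to the next Saturday; 2045-03-01 is a Wednesday, so it moves forward to 2045-03-04.
March 2045 has 31 days; 27 remain after the 4th, so 28 days reach 2045-04-01.

2045-04-01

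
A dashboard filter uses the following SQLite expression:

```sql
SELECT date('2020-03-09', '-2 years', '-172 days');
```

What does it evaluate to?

2017-09-18

Adding -2 years to 2020-03-09 gives 2018-03-09.
Applying '-172 days' to 2018-03-09: counting 172 days back gives 2017-09-18.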